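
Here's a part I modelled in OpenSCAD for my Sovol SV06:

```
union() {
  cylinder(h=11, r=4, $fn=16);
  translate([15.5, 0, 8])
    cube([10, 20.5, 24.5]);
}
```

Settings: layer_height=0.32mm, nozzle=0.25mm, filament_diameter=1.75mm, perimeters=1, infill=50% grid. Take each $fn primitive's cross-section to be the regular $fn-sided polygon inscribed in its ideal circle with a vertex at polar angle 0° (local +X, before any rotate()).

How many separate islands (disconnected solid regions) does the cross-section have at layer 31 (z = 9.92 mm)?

At z = 9.92 mm: the cylinder: section is a regular 16-gon, circumradius r=4; the cube at (15.5, 0) (footprint 10×20.5) is included at this height; Taking the union: the 2 present regions are separate (no shared area or edge), so areas and boundary lengths simply add and each stays a separate island — 2 connected regions. Overall, the cross-section has 2 separate islands. Island count = 2.

2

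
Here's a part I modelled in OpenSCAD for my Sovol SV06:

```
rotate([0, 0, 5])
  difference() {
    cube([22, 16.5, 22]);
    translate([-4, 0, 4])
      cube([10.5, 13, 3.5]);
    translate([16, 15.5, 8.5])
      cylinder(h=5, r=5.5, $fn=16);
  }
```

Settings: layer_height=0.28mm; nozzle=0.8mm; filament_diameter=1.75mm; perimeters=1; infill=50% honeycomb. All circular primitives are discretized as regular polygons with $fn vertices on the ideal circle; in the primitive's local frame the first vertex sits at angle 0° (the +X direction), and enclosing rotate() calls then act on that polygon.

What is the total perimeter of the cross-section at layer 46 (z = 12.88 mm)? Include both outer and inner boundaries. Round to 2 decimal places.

85.60 mm

At z = 12.88 mm: the 22×16.5 cube contributes its full rectangle (perimeter 77.00 mm); the cube at (-4, 0) does not reach this height (z outside [4, 7.5]); the r=5.5 cylinder at (16, 15.5) contributes a regular 16-gon of circumradius 5.5 (perimeter = 2·16·5.500·sin(180°/16) = 34.34 mm); Subtracting the remaining from the first: starting from the 22×16.5 cube, the r=5.5 cylinder at (16, 15.5) partially overlaps it — only the 57.11 mm² overlap (of its 92.61 mm²) is removed, clipping the outline — boundary = 85.60 mm; (rotated 5° about Z; rotation is an isometry so areas/perimeters/island counts are preserved). Overall, the cross-section is a single solid region. Total boundary length (outer) = 85.60 mm.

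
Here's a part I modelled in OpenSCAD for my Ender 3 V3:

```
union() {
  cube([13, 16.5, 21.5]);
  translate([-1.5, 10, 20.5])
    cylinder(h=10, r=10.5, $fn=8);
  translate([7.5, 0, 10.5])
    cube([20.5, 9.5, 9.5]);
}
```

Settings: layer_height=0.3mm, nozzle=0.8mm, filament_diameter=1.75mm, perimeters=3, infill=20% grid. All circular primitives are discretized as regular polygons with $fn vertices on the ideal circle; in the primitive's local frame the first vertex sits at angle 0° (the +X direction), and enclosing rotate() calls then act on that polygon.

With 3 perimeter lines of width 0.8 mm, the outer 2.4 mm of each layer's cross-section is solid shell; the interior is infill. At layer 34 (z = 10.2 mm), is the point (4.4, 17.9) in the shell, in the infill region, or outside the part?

At z = 10.2 mm: the cube is present — its section is the full 13×16.5 rectangle; the cylinder at (-1.5, 10) does not reach this height (z outside [20.5, 30.5]); the cube at (7.5, 0) is not intersected at this z (z outside [10.5, 20]); Merging all regions: only the 13×16.5 cube is present, so the union is just that shape — 1 connected region. Overall, the cross-section is a single solid region. The nearest boundary edge runs (13.00, 16.50)→(0.00, 16.50); distance from the point to it = 1.40 mm. The point is not inside any of the regions above, so it lies outside the cross-section (1.40 mm from the nearest boundary).

outside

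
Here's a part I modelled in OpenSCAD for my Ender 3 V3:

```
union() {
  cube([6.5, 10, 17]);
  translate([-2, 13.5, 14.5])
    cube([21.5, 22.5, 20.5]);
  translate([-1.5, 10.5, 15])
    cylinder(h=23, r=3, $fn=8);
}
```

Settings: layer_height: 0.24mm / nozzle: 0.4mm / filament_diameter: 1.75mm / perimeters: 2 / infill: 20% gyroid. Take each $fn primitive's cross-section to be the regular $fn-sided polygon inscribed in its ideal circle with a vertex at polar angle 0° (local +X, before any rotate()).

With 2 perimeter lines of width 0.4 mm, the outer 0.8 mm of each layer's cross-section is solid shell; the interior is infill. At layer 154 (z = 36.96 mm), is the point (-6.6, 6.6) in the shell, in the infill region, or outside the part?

At z = 36.96 mm: the cube does not reach this height (z outside [0, 17]); the cube at (-2, 13.5) is absent (z outside [14.5, 35]); the cylinder at (-1.5, 10.5): section is a regular 8-gon, circumradius r=3; Taking the union: only the r=3 cylinder at (-1.5, 10.5) is present, so the union is just that shape — 1 connected region. Overall, the cross-section is a single solid region. The nearest boundary edge runs (-4.50, 10.50)→(-3.62, 8.38); distance from the point to it = 3.47 mm. The point is not inside any of the regions above, so it lies outside the cross-section (3.47 mm from the nearest boundary).

outside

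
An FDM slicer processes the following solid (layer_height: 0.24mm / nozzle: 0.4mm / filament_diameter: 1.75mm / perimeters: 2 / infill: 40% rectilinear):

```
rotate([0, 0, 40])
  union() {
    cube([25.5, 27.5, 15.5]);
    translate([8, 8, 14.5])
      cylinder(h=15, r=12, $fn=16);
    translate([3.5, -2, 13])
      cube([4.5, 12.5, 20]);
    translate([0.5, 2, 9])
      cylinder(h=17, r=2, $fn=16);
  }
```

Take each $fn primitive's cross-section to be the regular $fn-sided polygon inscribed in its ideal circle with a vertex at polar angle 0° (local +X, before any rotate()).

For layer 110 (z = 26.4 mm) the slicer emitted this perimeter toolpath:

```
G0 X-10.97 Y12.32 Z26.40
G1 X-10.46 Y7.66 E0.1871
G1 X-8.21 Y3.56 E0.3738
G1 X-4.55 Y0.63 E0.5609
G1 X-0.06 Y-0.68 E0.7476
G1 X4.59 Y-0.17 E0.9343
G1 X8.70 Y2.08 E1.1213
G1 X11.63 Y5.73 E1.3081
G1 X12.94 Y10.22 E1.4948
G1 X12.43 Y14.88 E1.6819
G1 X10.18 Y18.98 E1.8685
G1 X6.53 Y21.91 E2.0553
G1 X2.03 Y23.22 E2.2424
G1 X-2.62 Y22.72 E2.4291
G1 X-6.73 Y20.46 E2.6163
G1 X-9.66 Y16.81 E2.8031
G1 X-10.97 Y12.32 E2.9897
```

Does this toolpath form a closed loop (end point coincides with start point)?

Start point (G0): (-10.97, 12.32). End point (last G1): the path returns to the start — closed.

yes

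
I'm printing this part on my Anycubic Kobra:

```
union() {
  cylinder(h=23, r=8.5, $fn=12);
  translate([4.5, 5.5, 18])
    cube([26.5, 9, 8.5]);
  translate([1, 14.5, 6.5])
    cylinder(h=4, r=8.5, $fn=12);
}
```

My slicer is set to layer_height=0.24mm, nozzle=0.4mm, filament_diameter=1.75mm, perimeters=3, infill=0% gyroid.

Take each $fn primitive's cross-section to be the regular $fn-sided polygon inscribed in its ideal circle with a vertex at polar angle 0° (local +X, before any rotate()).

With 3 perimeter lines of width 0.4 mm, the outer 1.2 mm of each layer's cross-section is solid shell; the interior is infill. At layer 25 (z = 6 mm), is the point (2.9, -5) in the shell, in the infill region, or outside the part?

At z = 6 mm: the r=8.5 cylinder gives a regular 12-gon of circumradius 8.5 (constant along its height); the cube at (4.5, 5.5) is absent (z outside [18, 26.5]); the cylinder at (1, 14.5) is absent (z outside [6.5, 10.5]); Combining (union): only the r=8.5 cylinder is present, so the union is just that shape — 1 connected region. Overall, the cross-section is a single solid region. The nearest boundary edge runs (4.25, -7.36)→(7.36, -4.25); distance from the point to it = 2.62 mm. The point is inside the cross-section and 2.62 mm from the nearest boundary — more than the 1.2 mm shell width (3 × 0.4), so it's in the infill interior.

infill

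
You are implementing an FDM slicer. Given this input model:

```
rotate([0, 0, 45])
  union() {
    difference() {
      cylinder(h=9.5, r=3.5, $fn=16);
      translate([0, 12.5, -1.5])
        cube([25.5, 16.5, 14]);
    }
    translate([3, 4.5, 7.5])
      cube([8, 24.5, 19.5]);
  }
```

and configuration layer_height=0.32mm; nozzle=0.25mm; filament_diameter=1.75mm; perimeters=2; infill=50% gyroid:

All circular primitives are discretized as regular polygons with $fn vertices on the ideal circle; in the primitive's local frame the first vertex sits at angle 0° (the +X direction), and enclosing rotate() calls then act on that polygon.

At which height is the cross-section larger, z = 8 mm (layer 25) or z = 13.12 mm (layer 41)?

layer 25 (z = 8 mm)

Layer 25 (z = 8): the r=3.5 cylinder gives a regular 16-gon of circumradius 3.5 (constant along its height) (area = (16/2)·3.500²·sin(360°/16) = 37.50 mm²); the cube at (0, 12.5) is present — its section is the full 25.5×16.5 rectangle (area 420.75 mm²); Taking the first minus the rest: starting from the r=3.5 cylinder (37.50 mm²), the 25.5×16.5 cube at (0, 12.5) misses the remaining region (no effect) — area = 37.50 mm²; the cube at (3, 4.5) (footprint 8×24.5) is included at this height (area 196.00 mm²); Combining (union): the 2 present regions are separate (no shared area or edge), so areas and boundary lengths simply add and each stays a separate island — area = 233.50 mm²; (rotated 45° about Z; rotation is an isometry so areas/perimeters/island counts are preserved). So its area = 233.50 mm². Layer 41 (z = 13.12): the cylinder is not intersected at this z (z outside [0, 9.5]); the cube at (0, 12.5) is not intersected at this z (z outside [-1.5, 12.5]); Taking the first minus the rest: the first operand is absent here, so nothing remains; the cube at (3, 4.5) is present — its section is the full 8×24.5 rectangle (area 196.00 mm²); Combining (union): only the 8×24.5 cube at (3, 4.5) is present, so the union is just that shape — area = 196.00 mm²; (whole slice rotated 45° about Z — lengths, areas and connectivity unchanged). So its area = 196.00 mm². Layer 25 is larger (233.50 vs 196.00 mm²).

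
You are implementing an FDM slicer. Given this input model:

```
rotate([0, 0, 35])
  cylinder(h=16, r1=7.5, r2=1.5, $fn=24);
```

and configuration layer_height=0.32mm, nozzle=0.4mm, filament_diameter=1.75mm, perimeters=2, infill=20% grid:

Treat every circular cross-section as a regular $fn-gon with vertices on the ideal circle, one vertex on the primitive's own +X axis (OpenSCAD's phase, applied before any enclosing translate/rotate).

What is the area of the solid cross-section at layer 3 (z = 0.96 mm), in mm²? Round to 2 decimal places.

158.33 mm²

At z = 0.96 mm: the cone contributes a regular 24-gon of circumradius 7.140 (interpolated between r1=7.5 and r2=1.5 at t=0.060) (area = (24/2)·7.140²·sin(360°/24) = 158.33 mm²); (rotated 35° about Z; rotation is an isometry so areas/perimeters/island counts are preserved). Overall, the cross-section is a single solid region. Net area = 158.33 mm².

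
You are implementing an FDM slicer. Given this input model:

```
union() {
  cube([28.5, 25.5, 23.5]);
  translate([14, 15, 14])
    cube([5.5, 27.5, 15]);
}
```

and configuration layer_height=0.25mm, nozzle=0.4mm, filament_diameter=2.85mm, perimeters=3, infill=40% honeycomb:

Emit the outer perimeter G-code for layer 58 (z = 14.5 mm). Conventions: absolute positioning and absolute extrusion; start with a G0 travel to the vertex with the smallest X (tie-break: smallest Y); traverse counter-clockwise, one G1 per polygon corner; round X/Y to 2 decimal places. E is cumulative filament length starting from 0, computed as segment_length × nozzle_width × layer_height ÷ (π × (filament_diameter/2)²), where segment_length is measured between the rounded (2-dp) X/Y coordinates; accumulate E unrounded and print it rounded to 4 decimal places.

G0 X0.00 Y0.00 Z14.50
G1 X28.50 Y0.00 E0.4468
G1 X28.50 Y25.50 E0.8465
G1 X19.50 Y25.50 E0.9876
G1 X19.50 Y42.50 E1.2540
G1 X14.00 Y42.50 E1.3403
G1 X14.00 Y25.50 E1.6067
G1 X0.00 Y25.50 E1.8262
G1 X0.00 Y0.00 E2.2259

At z = 14.5 mm: the 28.5×25.5 cube contributes its full rectangle; the cube at (14, 15) (footprint 5.5×27.5) is included at this height; Merging all regions: the regions partially overlap (shared area 57.75 mm²), so overlapping operands fuse into one piece — 1 connected region. The outline is a single polygon with 8 vertices. Extrusion per mm of travel: 0.4 × 0.25 / (π × 1.425²) = 0.015675. Accumulating E over each segment gives final E = 2.2259.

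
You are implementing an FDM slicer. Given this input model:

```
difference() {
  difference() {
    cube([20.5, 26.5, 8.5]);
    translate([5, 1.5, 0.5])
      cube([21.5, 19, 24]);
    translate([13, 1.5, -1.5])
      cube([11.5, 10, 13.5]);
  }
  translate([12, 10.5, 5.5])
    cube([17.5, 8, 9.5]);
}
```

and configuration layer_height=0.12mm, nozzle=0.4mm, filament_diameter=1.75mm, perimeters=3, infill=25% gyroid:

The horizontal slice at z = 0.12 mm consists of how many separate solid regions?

1

At z = 0.12 mm: the cube (footprint 20.5×26.5) is included at this height; the cube at (5, 1.5) is not intersected at this z (z outside [0.5, 24.5]); the cube at (13, 1.5) is present — its section is the full 11.5×10 rectangle; After the difference (first − rest): starting from the 20.5×26.5 cube, the 11.5×10 cube at (13, 1.5) partially overlaps it — only the 75.00 mm² overlap (of its 115.00 mm²) is removed, clipping the outline — 1 connected region; the cube at (12, 10.5) is not intersected at this z (z outside [5.5, 15]); After the difference (first − rest): none of the subtracted shapes is present at this height, so that combined region is unchanged — 1 connected region. The result has 1 disconnected region.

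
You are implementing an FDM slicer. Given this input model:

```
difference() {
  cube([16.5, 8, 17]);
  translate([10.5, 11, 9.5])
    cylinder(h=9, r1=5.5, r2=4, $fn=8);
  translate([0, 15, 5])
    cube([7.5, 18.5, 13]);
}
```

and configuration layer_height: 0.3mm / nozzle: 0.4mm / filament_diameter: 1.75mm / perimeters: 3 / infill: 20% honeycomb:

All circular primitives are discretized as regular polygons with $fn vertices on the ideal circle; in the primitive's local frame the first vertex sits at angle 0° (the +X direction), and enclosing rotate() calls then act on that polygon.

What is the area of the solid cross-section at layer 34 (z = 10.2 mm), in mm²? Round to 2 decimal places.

At z = 10.2 mm: the cube (footprint 16.5×8) is included at this height (area 132.00 mm²); the cone at (10.5, 11) contributes a regular 8-gon of circumradius 5.383 (interpolated between r1=5.5 and r2=4 at t=0.078) (area = (8/2)·5.383²·sin(360°/8) = 81.97 mm²); the cube at (0, 15) is present — its section is the full 7.5×18.5 rectangle (area 138.75 mm²); After the difference (first − rest): starting from the 16.5×8 cube (132.00 mm²), the cone at (10.5, 11) partially overlaps it — only the 12.41 mm² overlap (of its 81.97 mm²) is removed, clipping the outline; the 7.5×18.5 cube at (0, 15) misses the remaining region (no effect) — area = 119.59 mm². Overall, the cross-section is a single solid region. Net area = 119.59 mm².

119.59 mm²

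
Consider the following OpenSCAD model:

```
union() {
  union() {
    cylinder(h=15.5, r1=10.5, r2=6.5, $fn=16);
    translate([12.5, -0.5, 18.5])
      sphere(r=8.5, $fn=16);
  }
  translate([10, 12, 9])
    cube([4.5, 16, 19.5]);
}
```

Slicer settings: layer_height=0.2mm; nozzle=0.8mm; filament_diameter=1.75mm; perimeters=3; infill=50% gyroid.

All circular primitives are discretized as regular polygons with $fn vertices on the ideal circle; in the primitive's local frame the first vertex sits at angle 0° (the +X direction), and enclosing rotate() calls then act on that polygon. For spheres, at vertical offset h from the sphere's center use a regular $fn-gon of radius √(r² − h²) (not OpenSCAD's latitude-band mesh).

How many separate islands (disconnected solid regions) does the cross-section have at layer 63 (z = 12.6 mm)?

At z = 12.6 mm: the cone (r1=10.5→r2=6.5) has section circumradius 7.248 here — a regular 16-gon; the sphere at (12.5, -0.5): section is a regular 16-gon, circumradius = √(r²−h²) = √(8.5²−5.9²) = 6.119; Taking the union: the regions partially overlap (shared area 1.86 mm²), so overlapping operands fuse into one piece — 1 connected region; the 4.5×16 cube at (10, 12) contributes its full rectangle; Combining (union): the 2 present regions are separate (no shared area or edge), so areas and boundary lengths simply add and each stays a separate island — 2 connected regions. Overall, the cross-section has 2 separate islands. Island count = 2.

2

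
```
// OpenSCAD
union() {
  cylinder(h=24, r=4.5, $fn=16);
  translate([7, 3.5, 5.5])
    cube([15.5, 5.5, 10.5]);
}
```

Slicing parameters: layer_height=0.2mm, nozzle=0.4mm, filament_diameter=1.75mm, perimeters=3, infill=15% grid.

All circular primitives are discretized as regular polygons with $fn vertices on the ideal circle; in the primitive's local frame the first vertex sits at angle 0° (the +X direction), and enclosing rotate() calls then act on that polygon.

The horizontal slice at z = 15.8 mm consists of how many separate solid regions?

At z = 15.8 mm: the cylinder: section is a regular 16-gon, circumradius r=4.5; the cube at (7, 3.5) (footprint 15.5×5.5) is included at this height; Combining (union): the 2 present regions are separate (no shared area or edge), so areas and boundary lengths simply add and each stays a separate island — 2 connected regions. The result has 2 disconnected regions.

2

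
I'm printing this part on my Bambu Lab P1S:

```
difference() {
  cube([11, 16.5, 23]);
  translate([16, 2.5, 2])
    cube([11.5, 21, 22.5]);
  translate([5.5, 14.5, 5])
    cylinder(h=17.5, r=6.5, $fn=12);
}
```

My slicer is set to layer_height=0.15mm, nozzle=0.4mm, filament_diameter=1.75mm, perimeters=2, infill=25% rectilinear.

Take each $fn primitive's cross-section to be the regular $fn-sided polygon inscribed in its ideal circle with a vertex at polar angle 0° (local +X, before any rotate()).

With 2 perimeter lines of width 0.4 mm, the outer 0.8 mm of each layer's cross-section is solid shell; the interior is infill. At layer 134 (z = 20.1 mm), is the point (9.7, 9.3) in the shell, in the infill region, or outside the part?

At z = 20.1 mm: the 11×16.5 cube contributes its full rectangle; the 11.5×21 cube at (16, 2.5) contributes its full rectangle; the r=6.5 cylinder at (5.5, 14.5) gives a regular 12-gon of circumradius 6.5 (constant along its height); Subtracting the remaining from the first: starting from the 11×16.5 cube, the 11.5×21 cube at (16, 2.5) misses the remaining region (no effect); the r=6.5 cylinder at (5.5, 14.5) partially overlaps it — only the 81.69 mm² overlap (of its 126.75 mm²) is removed, clipping the outline — 1 connected region. Overall, the cross-section is a single solid region. The nearest boundary edge runs (8.75, 8.87)→(11.00, 11.12); distance from the point to it = 0.37 mm. The point is inside the cross-section, 0.37 mm from the nearest boundary — within the 0.8 mm shell band (2 × 0.4).

shell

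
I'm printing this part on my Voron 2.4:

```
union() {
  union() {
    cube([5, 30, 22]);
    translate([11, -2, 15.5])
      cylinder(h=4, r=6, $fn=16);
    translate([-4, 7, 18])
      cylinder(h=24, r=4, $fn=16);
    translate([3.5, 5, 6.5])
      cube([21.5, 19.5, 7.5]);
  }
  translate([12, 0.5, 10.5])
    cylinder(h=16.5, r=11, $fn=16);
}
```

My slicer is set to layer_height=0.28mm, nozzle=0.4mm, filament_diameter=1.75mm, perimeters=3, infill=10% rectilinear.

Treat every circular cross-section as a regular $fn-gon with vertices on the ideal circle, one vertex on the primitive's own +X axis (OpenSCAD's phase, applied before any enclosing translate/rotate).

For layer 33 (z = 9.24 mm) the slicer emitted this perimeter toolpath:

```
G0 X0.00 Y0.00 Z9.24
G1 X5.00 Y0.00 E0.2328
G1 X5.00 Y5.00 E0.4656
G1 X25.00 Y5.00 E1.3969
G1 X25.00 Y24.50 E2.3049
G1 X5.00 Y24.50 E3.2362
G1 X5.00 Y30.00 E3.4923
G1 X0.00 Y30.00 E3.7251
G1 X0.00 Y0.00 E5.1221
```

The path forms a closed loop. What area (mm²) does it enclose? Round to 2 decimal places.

540.00 mm²

Apply the shoelace formula to the sequence of (X, Y) vertices; enclosed area = 540.00 mm².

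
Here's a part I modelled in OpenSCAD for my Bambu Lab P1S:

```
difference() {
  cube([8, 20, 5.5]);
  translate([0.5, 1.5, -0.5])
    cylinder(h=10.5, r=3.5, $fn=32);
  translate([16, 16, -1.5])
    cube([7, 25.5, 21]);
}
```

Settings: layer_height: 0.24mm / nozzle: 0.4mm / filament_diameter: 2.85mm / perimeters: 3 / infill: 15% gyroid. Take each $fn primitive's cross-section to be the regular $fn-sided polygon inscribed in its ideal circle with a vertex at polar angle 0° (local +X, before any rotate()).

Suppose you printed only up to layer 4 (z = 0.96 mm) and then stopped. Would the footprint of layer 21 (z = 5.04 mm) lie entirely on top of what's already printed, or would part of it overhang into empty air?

Compare the two slices. At z = 0.96: the cube is present — its section is the full 8×20 rectangle (area 160.00 mm²); the cylinder at (0.5, 1.5): section is a regular 32-gon, circumradius r=3.5 (area = (32/2)·3.500²·sin(360°/32) = 38.24 mm²); the cube at (16, 16) is present — its section is the full 7×25.5 rectangle (area 178.50 mm²); Taking the first minus the rest: starting from the 8×20 cube (160.00 mm²), the r=3.5 cylinder at (0.5, 1.5) partially overlaps it — only the 17.11 mm² overlap (of its 38.24 mm²) is removed, clipping the outline; the 7×25.5 cube at (16, 16) misses the remaining region (no effect) — area = 142.89 mm². At z = 5.04: the cube (footprint 8×20) is included at this height (area 160.00 mm²); the r=3.5 cylinder at (0.5, 1.5) contributes a regular 32-gon of circumradius 3.5 (area = (32/2)·3.500²·sin(360°/32) = 38.24 mm²); the 7×25.5 cube at (16, 16) contributes its full rectangle (area 178.50 mm²); Taking the first minus the rest: starting from the 8×20 cube (160.00 mm²), the r=3.5 cylinder at (0.5, 1.5) partially overlaps it — only the 17.11 mm² overlap (of its 38.24 mm²) is removed, clipping the outline; the 7×25.5 cube at (16, 16) misses the remaining region (no effect) — area = 142.89 mm². Checking containment: the cross-section at z = 5.04 is a subset of the cross-section at z = 0.96.

entirely on top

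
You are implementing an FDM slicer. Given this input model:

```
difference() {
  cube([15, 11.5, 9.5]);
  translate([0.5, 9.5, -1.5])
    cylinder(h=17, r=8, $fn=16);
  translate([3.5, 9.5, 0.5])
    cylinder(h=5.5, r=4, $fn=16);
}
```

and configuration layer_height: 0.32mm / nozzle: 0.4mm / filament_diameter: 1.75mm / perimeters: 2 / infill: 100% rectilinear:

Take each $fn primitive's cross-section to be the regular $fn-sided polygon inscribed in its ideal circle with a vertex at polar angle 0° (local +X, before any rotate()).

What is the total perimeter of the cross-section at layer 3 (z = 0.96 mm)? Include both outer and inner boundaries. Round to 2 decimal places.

50.03 mm

At z = 0.96 mm: the cube (footprint 15×11.5) is included at this height (perimeter 53.00 mm); the r=8 cylinder at (0.5, 9.5) gives a regular 16-gon of circumradius 8 (constant along its height) (perimeter = 2·16·8.000·sin(180°/16) = 49.94 mm); the r=4 cylinder at (3.5, 9.5) gives a regular 16-gon of circumradius 4 (constant along its height) (perimeter = 2·16·4.000·sin(180°/16) = 24.97 mm); Taking the first minus the rest: starting from the 15×11.5 cube, the r=8 cylinder at (0.5, 9.5) partially overlaps it — only the 69.56 mm² overlap (of its 195.93 mm²) is removed, clipping the outline; the r=4 cylinder at (3.5, 9.5) misses the remaining region (no effect) — boundary = 50.03 mm. Overall, the cross-section is a single solid region. Total boundary length (outer) = 50.03 mm.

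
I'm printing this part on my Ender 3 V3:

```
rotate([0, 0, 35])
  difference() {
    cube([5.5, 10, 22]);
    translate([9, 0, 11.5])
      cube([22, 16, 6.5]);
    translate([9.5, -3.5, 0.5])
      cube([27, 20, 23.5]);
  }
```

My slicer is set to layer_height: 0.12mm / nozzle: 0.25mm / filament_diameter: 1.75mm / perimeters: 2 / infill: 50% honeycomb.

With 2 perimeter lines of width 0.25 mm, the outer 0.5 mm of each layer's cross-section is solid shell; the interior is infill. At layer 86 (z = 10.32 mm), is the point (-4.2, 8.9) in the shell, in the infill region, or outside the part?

shell

At z = 10.32 mm: the 5.5×10 cube contributes its full rectangle; the cube at (9, 0) is not intersected at this z (z outside [11.5, 18]); the cube at (9.5, -3.5) (footprint 27×20) is included at this height; Subtracting the remaining from the first: starting from the 5.5×10 cube, the 27×20 cube at (9.5, -3.5) misses the remaining region (no effect) — 1 connected region; (whole slice rotated 35° about Z — lengths, areas and connectivity unchanged). Overall, the cross-section is a single solid region. Undo the 35° rotation: the query point maps to (1.664, 9.699) in the un-rotated model frame. The nearest boundary edge runs (0.00, 10.00)→(5.50, 10.00); distance from the point to it = 0.30 mm. The point is inside the cross-section, 0.30 mm from the nearest boundary — within the 0.5 mm shell band (2 × 0.25).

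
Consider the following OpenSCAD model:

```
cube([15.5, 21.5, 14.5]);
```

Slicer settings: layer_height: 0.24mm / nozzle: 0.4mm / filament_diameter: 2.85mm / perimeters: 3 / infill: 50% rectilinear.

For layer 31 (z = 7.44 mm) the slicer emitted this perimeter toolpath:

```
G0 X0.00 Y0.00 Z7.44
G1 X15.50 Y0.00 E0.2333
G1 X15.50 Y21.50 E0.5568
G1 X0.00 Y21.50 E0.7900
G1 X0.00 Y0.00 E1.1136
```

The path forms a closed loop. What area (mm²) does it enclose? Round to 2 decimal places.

333.25 mm²

Apply the shoelace formula to the sequence of (X, Y) vertices; enclosed area = 333.25 mm².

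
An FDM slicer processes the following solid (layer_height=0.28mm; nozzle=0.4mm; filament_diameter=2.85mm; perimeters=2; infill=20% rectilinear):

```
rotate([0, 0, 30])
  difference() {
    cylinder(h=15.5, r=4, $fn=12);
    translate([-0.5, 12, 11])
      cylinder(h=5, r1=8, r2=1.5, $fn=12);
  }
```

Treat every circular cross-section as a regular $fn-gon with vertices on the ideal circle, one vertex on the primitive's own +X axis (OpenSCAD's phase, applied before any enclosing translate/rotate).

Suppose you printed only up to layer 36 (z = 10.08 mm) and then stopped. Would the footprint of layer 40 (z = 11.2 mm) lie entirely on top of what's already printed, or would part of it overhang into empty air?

entirely on top

Compare the two slices. At z = 10.08: the r=4 cylinder contributes a regular 12-gon of circumradius 4 (area = (12/2)·4.000²·sin(360°/12) = 48.00 mm²); the cone at (-0.5, 12) does not reach this height (z outside [11, 16]); Subtracting the remaining from the first: none of the subtracted shapes is present at this height, so the r=4 cylinder is unchanged — area = 48.00 mm²; (rotated 30° about Z; rotation is an isometry so areas/perimeters/island counts are preserved). At z = 11.2: the cylinder: section is a regular 12-gon, circumradius r=4 (area = (12/2)·4.000²·sin(360°/12) = 48.00 mm²); the cone at (-0.5, 12) contributes a regular 12-gon of circumradius 7.740 (interpolated between r1=8 and r2=1.5 at t=0.040) (area = (12/2)·7.740²·sin(360°/12) = 179.72 mm²); After the difference (first − rest): starting from the r=4 cylinder (48.00 mm²), the cone at (-0.5, 12) misses the remaining region (no effect) — area = 48.00 mm²; (whole slice rotated 30° about Z — lengths, areas and connectivity unchanged). Checking containment: the cross-section at z = 11.2 is a subset of the cross-section at z = 10.08.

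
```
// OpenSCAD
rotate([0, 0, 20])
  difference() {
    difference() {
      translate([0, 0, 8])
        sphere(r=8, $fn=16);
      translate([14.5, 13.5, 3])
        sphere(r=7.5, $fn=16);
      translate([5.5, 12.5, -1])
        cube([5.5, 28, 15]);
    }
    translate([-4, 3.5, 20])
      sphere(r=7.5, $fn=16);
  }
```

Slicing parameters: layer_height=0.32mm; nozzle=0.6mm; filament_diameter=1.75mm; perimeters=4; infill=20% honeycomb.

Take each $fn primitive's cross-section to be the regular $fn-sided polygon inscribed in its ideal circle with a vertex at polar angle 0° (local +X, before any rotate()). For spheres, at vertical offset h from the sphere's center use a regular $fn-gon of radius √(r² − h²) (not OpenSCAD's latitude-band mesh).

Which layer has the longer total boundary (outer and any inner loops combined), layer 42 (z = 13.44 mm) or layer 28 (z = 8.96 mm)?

Layer 42 (z = 13.44): the r=8 sphere slices to a regular 16-gon of circumradius 5.866 (√(r²−h²) with h=5.44 from center) (perimeter = 2·16·5.866·sin(180°/16) = 36.62 mm); the sphere at (14.5, 13.5) does not reach this height (|z−center|=10.440 > r=7.5); the cube at (5.5, 12.5) is present — its section is the full 5.5×28 rectangle (perimeter 67.00 mm); Taking the first minus the rest: starting from the r=8 sphere, the 5.5×28 cube at (5.5, 12.5) misses the remaining region (no effect) — boundary = 36.62 mm; the r=7.5 sphere at (-4, 3.5) contributes a regular 16-gon of circumradius √(7.5²−6.56²) = 3.635 (perimeter = 2·16·3.635·sin(180°/16) = 22.70 mm); Taking the first minus the rest: starting from the result so far, the r=7.5 sphere at (-4, 3.5) partially overlaps it — only the 20.83 mm² overlap (of its 40.46 mm²) is removed, clipping the outline — boundary = 38.92 mm; (whole slice rotated 20° about Z — lengths, areas and connectivity unchanged). So its perimeter = 38.92 mm. Layer 28 (z = 8.96): the sphere: section is a regular 16-gon, circumradius = √(r²−h²) = √(8²−0.96²) = 7.942 (perimeter = 2·16·7.942·sin(180°/16) = 49.58 mm); the r=7.5 sphere at (14.5, 13.5) slices to a regular 16-gon of circumradius 4.553 (√(r²−h²) with h=5.96 from center) (perimeter = 2·16·4.553·sin(180°/16) = 28.42 mm); the cube at (5.5, 12.5) is present — its section is the full 5.5×28 rectangle (perimeter 67.00 mm); After the difference (first − rest): starting from the r=8 sphere, the r=7.5 sphere at (14.5, 13.5) misses the remaining region (no effect); the 5.5×28 cube at (5.5, 12.5) misses the remaining region (no effect) — boundary = 49.58 mm; the sphere at (-4, 3.5) is absent (|z−center|=11.040 > r=7.5); Taking the first minus the rest: none of the subtracted shapes is present at this height, so that combined region is unchanged — boundary = 49.58 mm; (whole slice rotated 20° about Z — lengths, areas and connectivity unchanged). So its perimeter = 49.58 mm. Layer 28 is larger (49.58 vs 38.92 mm).

layer 28 (z = 8.96 mm)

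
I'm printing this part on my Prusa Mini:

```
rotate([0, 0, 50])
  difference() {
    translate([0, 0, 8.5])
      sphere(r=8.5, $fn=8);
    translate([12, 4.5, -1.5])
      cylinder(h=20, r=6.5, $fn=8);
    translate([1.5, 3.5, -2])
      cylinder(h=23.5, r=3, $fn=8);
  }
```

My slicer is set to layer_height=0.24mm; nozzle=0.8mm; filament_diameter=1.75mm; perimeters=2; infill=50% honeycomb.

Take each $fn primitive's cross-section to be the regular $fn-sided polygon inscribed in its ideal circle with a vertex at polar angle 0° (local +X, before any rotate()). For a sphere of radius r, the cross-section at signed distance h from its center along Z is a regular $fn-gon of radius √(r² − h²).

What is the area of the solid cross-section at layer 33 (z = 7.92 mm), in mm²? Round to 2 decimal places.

At z = 7.92 mm: the r=8.5 sphere contributes a regular 8-gon of circumradius √(8.5²−0.58²) = 8.480 (area = (8/2)·8.480²·sin(360°/8) = 203.40 mm²); the r=6.5 cylinder at (12, 4.5) gives a regular 8-gon of circumradius 6.5 (constant along its height) (area = (8/2)·6.500²·sin(360°/8) = 119.50 mm²); the r=3 cylinder at (1.5, 3.5) gives a regular 8-gon of circumradius 3 (constant along its height) (area = (8/2)·3.000²·sin(360°/8) = 25.46 mm²); Taking the first minus the rest: starting from the r=8.5 sphere (203.40 mm²), the r=6.5 cylinder at (12, 4.5) partially overlaps it — only the 6.07 mm² overlap (of its 119.50 mm²) is removed, clipping the outline; the r=3 cylinder at (1.5, 3.5) lies wholly inside it (removes its full 25.46 mm² and its 18.37 mm outline becomes a hole wall) — area = 171.88 mm²; (rotated 50° about Z; rotation is an isometry so areas/perimeters/island counts are preserved). Overall, the cross-section is one region with 1 hole. Net area = 171.88 mm².

171.88 mm²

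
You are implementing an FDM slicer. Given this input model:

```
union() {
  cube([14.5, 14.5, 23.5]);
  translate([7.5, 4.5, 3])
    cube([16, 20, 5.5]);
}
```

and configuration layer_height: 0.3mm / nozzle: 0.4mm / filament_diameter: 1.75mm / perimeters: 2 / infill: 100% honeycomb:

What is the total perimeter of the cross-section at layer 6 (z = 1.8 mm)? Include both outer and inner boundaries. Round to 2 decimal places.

58.00 mm

At z = 1.8 mm: the cube (footprint 14.5×14.5) is included at this height (perimeter 58.00 mm); the cube at (7.5, 4.5) is absent (z outside [3, 8.5]); Taking the union: only the 14.5×14.5 cube is present, so the union is just that shape — boundary = 58.00 mm. Overall, the cross-section is a single solid region. Total boundary length (outer) = 58.00 mm.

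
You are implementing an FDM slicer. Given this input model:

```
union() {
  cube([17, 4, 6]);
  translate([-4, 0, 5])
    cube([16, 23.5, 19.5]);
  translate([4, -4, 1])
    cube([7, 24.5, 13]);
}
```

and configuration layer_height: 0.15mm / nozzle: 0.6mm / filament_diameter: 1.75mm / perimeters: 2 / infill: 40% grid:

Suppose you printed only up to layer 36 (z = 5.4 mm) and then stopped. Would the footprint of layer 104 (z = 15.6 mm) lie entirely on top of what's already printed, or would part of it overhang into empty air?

entirely on top

Compare the two slices. At z = 5.4: the 17×4 cube contributes its full rectangle (area 68.00 mm²); the cube at (-4, 0) (footprint 16×23.5) is included at this height (area 376.00 mm²); the 7×24.5 cube at (4, -4) contributes its full rectangle (area 171.50 mm²); Merging all regions: the regions partially overlap — summed areas 615.50 mm² minus the doubly-counted overlap 191.50 mm² gives 424.00 mm² — area = 424.00 mm². At z = 15.6: the cube does not reach this height (z outside [0, 6]); the cube at (-4, 0) (footprint 16×23.5) is included at this height (area 376.00 mm²); the cube at (4, -4) is absent (z outside [1, 14]); Combining (union): only the 16×23.5 cube at (-4, 0) is present, so the union is just that shape — area = 376.00 mm². Checking containment: the cross-section at z = 15.6 is a subset of the cross-section at z = 5.4.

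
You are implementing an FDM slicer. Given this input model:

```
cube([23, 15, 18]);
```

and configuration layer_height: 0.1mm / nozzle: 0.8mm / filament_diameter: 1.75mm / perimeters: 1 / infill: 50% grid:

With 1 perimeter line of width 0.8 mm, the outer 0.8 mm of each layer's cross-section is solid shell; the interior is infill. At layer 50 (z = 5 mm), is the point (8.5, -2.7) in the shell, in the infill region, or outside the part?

At z = 5 mm: the 23×15 cube contributes its full rectangle. Overall, the cross-section is a single solid region. The nearest boundary edge runs (0.00, 0.00)→(23.00, 0.00); distance from the point to it = 2.70 mm. The point is not inside any of the regions above, so it lies outside the cross-section (2.70 mm from the nearest boundary).

outside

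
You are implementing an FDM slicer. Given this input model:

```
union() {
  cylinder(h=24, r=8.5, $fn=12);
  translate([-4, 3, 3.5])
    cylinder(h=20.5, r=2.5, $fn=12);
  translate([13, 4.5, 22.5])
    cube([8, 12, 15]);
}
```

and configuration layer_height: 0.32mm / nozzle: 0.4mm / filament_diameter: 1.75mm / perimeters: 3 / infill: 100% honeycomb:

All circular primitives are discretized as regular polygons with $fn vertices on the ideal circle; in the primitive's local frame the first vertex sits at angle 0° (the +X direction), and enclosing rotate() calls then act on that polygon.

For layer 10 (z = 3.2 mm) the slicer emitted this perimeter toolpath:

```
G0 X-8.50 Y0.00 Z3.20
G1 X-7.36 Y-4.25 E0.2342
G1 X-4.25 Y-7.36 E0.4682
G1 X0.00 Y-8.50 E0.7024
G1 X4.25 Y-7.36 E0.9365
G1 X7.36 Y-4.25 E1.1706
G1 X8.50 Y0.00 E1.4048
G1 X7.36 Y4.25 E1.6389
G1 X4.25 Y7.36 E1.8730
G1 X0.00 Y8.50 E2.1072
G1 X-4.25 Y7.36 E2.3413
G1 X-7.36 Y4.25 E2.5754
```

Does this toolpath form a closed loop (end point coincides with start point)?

Start point (G0): (-8.50, 0.00). End point (last G1): the path does not return to the start — open.

no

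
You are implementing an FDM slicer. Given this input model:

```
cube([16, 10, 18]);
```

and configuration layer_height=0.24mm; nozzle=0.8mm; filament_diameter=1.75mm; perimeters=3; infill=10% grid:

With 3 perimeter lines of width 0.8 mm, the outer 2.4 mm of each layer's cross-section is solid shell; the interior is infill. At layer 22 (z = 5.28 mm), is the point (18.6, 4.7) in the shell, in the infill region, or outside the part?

At z = 5.28 mm: the cube is present — its section is the full 16×10 rectangle. Overall, the cross-section is a single solid region. The nearest boundary edge runs (16.00, 0.00)→(16.00, 10.00); distance from the point to it = 2.60 mm. The point is not inside any of the regions above, so it lies outside the cross-section (2.60 mm from the nearest boundary).

outside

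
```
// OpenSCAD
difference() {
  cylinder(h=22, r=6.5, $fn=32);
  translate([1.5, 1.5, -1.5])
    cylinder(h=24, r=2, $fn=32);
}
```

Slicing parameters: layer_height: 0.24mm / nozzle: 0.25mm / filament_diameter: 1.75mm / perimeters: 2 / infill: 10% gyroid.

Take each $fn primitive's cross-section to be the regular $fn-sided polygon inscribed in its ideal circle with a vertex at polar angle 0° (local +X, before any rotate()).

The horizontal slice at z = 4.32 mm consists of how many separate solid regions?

1

At z = 4.32 mm: the r=6.5 cylinder gives a regular 32-gon of circumradius 6.5 (constant along its height); the r=2 cylinder at (1.5, 1.5) contributes a regular 32-gon of circumradius 2; Taking the first minus the rest: starting from the r=6.5 cylinder, the r=2 cylinder at (1.5, 1.5) lies wholly inside it (removes its full 12.49 mm² and its 12.55 mm outline becomes a hole wall) — 1 connected region with 1 hole. The result has 1 disconnected region.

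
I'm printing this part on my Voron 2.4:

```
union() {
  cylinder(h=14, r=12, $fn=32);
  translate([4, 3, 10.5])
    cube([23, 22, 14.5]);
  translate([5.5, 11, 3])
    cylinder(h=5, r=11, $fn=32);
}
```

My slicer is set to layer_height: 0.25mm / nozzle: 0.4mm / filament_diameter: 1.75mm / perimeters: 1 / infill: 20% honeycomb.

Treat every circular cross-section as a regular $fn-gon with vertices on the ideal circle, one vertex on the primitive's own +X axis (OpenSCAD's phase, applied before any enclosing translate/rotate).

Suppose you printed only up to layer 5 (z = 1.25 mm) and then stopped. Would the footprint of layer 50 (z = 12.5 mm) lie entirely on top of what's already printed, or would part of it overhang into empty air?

part overhangs

Compare the two slices. At z = 1.25: the r=12 cylinder gives a regular 32-gon of circumradius 12 (constant along its height) (area = (32/2)·12.000²·sin(360°/32) = 449.49 mm²); the cube at (4, 3) does not reach this height (z outside [10.5, 25]); the cylinder at (5.5, 11) does not reach this height (z outside [3, 8]); Merging all regions: only the r=12 cylinder is present, so the union is just that shape — area = 449.49 mm². At z = 12.5: the r=12 cylinder contributes a regular 32-gon of circumradius 12 (area = (32/2)·12.000²·sin(360°/32) = 449.49 mm²); the cube at (4, 3) is present — its section is the full 23×22 rectangle (area 506.00 mm²); the cylinder at (5.5, 11) is not intersected at this z (z outside [3, 8]); Combining (union): the regions partially overlap — summed areas 955.49 mm² minus the doubly-counted overlap 41.93 mm² gives 913.56 mm² — area = 913.56 mm². Checking containment: at z = 12.5 the cross-section extends beyond the z = 1.25 cross-section by about 464.07 mm².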